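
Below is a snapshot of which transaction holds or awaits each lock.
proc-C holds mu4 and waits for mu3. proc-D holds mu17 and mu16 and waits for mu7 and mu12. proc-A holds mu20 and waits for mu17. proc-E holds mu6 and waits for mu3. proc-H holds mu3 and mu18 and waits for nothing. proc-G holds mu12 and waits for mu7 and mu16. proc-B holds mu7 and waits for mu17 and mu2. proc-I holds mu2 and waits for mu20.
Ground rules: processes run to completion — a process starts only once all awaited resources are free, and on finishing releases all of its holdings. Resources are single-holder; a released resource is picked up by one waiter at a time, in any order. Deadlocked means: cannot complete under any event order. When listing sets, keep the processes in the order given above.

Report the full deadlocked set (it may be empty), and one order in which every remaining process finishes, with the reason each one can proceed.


The deadlocked set is proc-D, proc-A, proc-G, proc-B and proc-I.
Key observation: the loop proc-D -> proc-G -> proc-D blocks itself forever; proc-A, proc-B and proc-I are caught in further circular waits.
One completion order for the rest: proc-H, proc-E, proc-C.
Verifying each step:
  run proc-H (it waits on nothing); releases mu3 and mu18
  run proc-E (all its waits — mu3 — are resolved); releases mu6
  run proc-C (all its waits — mu3 — are resolved); releases mu4


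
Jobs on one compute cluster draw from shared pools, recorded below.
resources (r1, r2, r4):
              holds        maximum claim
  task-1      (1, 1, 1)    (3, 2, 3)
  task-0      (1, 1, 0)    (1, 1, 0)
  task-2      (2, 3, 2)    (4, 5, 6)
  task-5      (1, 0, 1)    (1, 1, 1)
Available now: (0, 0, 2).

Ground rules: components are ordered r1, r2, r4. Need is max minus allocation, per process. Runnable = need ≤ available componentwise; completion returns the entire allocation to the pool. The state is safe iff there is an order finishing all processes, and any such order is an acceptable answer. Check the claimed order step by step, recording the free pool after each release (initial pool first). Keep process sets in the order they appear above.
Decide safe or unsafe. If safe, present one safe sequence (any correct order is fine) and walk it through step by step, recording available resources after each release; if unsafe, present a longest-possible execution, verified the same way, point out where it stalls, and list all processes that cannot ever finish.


SAFE, for example via the order task-0, task-5, task-1, task-2.
Key observation: task-5 is the earliest step where a requested resource binds exactly: need (0, 1, 0), pool (1, 1, 2) at its turn.
Walking it through:
  pool = (0, 0, 2)
  task-0 needs (0, 0, 0) <= (0, 0, 2) -> finishes; pool += (1, 1, 0) = (1, 1, 2)
  task-5 needs (0, 1, 0) <= (1, 1, 2) -> finishes; pool += (1, 0, 1) = (2, 1, 3)
  task-1 needs (2, 1, 2) <= (2, 1, 3) -> finishes; pool += (1, 1, 1) = (3, 2, 4)
  task-2 needs (2, 2, 4) <= (3, 2, 4) -> finishes; pool += (2, 3, 2) = (5, 5, 6)


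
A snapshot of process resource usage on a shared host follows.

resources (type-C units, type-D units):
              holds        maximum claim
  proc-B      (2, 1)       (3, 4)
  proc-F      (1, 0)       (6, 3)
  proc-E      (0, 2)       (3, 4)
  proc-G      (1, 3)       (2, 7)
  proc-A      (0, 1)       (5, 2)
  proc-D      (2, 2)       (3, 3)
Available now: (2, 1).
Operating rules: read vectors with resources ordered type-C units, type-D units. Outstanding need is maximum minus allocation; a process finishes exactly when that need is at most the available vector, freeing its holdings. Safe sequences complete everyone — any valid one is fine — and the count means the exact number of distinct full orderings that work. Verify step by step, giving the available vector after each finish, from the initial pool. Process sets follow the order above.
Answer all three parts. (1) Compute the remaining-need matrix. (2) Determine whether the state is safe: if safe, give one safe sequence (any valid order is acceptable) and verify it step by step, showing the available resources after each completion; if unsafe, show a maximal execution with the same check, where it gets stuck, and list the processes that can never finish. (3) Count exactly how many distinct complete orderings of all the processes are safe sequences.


(1) Need matrix, components ordered type-C units, type-D units:
  proc-B: (1, 3)
  proc-F: (5, 3)
  proc-E: (3, 2)
  proc-G: (1, 4)
  proc-A: (5, 1)
  proc-D: (1, 1)
(2) SAFE, for example via the order proc-D, proc-E, proc-G, proc-F, proc-A, proc-B.
Key observation: the order's first zero-slack moment is proc-D ((1, 1) needed, (2, 1) free — a requested resource with nothing to spare).
Verifying each step:
  pool = (2, 1)
  proc-D needs (1, 1) <= (2, 1) -> finishes; pool += (2, 2) = (4, 3)
  proc-E needs (3, 2) <= (4, 3) -> finishes; pool += (0, 2) = (4, 5)
  proc-G needs (1, 4) <= (4, 5) -> finishes; pool += (1, 3) = (5, 8)
  proc-F needs (5, 3) <= (5, 8) -> finishes; pool += (1, 0) = (6, 8)
  proc-A needs (5, 1) <= (6, 8) -> finishes; pool += (0, 1) = (6, 9)
  proc-B needs (1, 3) <= (6, 9) -> finishes; pool += (2, 1) = (8, 10)
(3) Precisely 36 of the possible complete orderings are safe sequences.


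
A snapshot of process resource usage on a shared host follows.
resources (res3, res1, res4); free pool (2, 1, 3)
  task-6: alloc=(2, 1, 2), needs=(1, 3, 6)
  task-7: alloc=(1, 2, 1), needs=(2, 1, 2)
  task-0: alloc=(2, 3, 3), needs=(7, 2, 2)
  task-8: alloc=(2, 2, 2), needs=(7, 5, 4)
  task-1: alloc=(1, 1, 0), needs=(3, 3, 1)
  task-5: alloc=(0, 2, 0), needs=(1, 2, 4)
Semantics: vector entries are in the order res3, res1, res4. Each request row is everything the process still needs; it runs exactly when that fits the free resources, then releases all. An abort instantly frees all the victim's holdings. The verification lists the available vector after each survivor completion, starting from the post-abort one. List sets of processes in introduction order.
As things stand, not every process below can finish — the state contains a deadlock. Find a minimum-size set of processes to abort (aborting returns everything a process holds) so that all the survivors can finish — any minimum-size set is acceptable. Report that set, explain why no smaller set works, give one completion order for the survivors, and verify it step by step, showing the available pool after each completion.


Minimum abort set: task-8.
Key observation: task-6 had no path to completion before; after the abort of task-8 ((2, 2, 2) returned), step 3 is where it fits.
Minimality: the empty abort set fails — the state is deadlocked as it stands.
One survivor order: task-1, task-7, task-6, task-5, task-0. Walking it through (post-abort pool first):
  pool = (4, 3, 5)
  task-1 needs (3, 3, 1) <= (4, 3, 5) -> finishes; pool += (1, 1, 0) = (5, 4, 5)
  task-7 needs (2, 1, 2) <= (5, 4, 5) -> finishes; pool += (1, 2, 1) = (6, 6, 6)
  task-6 needs (1, 3, 6) <= (6, 6, 6) -> finishes; pool += (2, 1, 2) = (8, 7, 8)
  task-5 needs (1, 2, 4) <= (8, 7, 8) -> finishes; pool += (0, 2, 0) = (8, 9, 8)
  task-0 needs (7, 2, 2) <= (8, 9, 8) -> finishes; pool += (2, 3, 3) = (10, 12, 11)


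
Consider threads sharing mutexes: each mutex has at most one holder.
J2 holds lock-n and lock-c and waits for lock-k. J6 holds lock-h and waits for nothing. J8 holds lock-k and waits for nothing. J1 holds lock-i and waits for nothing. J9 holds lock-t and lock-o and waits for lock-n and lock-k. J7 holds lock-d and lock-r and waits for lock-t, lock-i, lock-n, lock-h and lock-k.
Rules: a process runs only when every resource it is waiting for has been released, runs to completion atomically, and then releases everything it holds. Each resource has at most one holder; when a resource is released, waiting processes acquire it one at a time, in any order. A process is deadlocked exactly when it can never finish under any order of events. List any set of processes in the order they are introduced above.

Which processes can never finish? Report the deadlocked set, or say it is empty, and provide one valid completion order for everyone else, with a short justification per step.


The deadlocked set is empty.
Key observation: no waiting chain loops back on itself — every chain ends at a process that waits on nothing, so everyone eventually runs.
The rest can finish in the order J6, J8, J2, J9, J1, J7.
Walking it through:
  run J6 (it waits on nothing); releases lock-h
  run J8 (it waits on nothing); releases lock-k
  run J2 (all its waits — lock-k — are resolved); releases lock-n and lock-c
  run J9 (all its waits — lock-n and lock-k — are resolved); releases lock-t and lock-o
  run J1 (it waits on nothing); releases lock-i
  run J7 (all its waits — lock-t, lock-i, lock-n, lock-h and lock-k — are resolved); releases lock-d and lock-r


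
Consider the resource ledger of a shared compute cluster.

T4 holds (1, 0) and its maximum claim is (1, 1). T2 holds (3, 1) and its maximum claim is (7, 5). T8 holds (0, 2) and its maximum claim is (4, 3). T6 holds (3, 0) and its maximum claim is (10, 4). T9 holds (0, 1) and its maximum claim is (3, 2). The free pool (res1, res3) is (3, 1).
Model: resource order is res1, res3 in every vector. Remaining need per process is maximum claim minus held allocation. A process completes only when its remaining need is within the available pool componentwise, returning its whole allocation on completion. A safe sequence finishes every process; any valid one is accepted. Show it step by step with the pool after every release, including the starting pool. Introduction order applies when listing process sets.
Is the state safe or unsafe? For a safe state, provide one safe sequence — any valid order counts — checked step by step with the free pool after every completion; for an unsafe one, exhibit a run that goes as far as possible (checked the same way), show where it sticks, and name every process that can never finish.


The state is SAFE; one workable sequence: T4, T8, T9, T2, T6.
Key observation: at T4 the run first touches a limit — (0, 1) against (3, 1), exact on a resource it actually requests.
Step-by-step check:
  pool = (3, 1)
  T4: need (0, 1) fits (3, 1); releases (1, 0), pool now (4, 1)
  T8: need (4, 1) fits (4, 1); releases (0, 2), pool now (4, 3)
  T9: need (3, 1) fits (4, 3); releases (0, 1), pool now (4, 4)
  T2: need (4, 4) fits (4, 4); releases (3, 1), pool now (7, 5)
  T6: need (7, 4) fits (7, 5); releases (3, 0), pool now (10, 5)


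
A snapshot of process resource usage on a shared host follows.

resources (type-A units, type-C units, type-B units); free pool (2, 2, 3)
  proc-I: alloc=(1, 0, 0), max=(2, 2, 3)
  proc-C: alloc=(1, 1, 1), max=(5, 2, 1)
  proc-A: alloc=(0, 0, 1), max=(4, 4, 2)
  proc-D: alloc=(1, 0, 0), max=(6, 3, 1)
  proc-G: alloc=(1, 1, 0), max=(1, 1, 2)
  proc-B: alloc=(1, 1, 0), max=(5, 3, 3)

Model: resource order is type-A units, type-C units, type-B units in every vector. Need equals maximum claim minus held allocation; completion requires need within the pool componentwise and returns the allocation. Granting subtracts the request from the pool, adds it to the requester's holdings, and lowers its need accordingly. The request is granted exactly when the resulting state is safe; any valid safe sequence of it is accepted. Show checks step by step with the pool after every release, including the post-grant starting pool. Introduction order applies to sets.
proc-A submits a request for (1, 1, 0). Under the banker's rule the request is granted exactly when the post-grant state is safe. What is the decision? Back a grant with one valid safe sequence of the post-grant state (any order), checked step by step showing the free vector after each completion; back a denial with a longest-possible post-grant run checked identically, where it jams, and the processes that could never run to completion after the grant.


DENY — the pretend-granted state is unsafe.
Key observation: after proc-G, proc-I the pool peaks at (3, 2, 3), and each blocked process is short somewhere: proc-C on type-A units; proc-A on type-C units; proc-D on type-A units, type-C units; proc-B on type-A units.
On the post-grant state, proc-G, proc-I is a maximal run — nothing extends it. Check, step by step:
  pool = (1, 1, 3)
  run proc-G (needs (0, 0, 2), free (1, 1, 3)); after release of (1, 1, 0) the pool is (2, 2, 3)
  run proc-I (needs (1, 2, 3), free (2, 2, 3)); after release of (1, 0, 0) the pool is (3, 2, 3)
  blocked: proc-C wants (4, 1, 0), pool (3, 2, 3) — not enough type-A units
  blocked: proc-A wants (3, 3, 1), pool (3, 2, 3) — not enough type-C units
  blocked: proc-D wants (5, 3, 1), pool (3, 2, 3) — not enough type-A units and type-C units
  blocked: proc-B wants (4, 2, 3), pool (3, 2, 3) — not enough type-A units
Processes that could never finish after the grant: proc-C, proc-A, proc-D and proc-B.


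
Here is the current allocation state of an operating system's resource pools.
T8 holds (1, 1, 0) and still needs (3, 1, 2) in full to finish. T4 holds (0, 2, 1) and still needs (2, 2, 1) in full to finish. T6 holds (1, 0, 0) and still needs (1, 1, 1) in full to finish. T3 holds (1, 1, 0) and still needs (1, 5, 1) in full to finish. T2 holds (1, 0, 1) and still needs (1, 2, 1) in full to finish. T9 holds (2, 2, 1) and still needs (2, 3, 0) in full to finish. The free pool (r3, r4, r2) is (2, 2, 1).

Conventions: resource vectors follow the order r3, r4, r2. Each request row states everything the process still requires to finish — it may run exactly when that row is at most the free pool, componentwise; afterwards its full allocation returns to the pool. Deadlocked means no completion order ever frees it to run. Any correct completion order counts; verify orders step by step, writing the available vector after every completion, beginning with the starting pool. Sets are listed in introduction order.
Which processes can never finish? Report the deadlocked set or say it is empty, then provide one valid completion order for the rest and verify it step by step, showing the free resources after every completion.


The deadlocked set is empty.
Key observation: there is always a runnable process — T2 first — so the state unwinds completely.
A valid finishing order for the others: T2, T4, T8, T6, T3, T9. Step-by-step check:
  pool = (2, 2, 1)
  T2 needs (1, 2, 1) <= (2, 2, 1) -> finishes; pool += (1, 0, 1) = (3, 2, 2)
  T4 needs (2, 2, 1) <= (3, 2, 2) -> finishes; pool += (0, 2, 1) = (3, 4, 3)
  T8 needs (3, 1, 2) <= (3, 4, 3) -> finishes; pool += (1, 1, 0) = (4, 5, 3)
  T6 needs (1, 1, 1) <= (4, 5, 3) -> finishes; pool += (1, 0, 0) = (5, 5, 3)
  T3 needs (1, 5, 1) <= (5, 5, 3) -> finishes; pool += (1, 1, 0) = (6, 6, 3)
  T9 needs (2, 3, 0) <= (6, 6, 3) -> finishes; pool += (2, 2, 1) = (8, 8, 4)


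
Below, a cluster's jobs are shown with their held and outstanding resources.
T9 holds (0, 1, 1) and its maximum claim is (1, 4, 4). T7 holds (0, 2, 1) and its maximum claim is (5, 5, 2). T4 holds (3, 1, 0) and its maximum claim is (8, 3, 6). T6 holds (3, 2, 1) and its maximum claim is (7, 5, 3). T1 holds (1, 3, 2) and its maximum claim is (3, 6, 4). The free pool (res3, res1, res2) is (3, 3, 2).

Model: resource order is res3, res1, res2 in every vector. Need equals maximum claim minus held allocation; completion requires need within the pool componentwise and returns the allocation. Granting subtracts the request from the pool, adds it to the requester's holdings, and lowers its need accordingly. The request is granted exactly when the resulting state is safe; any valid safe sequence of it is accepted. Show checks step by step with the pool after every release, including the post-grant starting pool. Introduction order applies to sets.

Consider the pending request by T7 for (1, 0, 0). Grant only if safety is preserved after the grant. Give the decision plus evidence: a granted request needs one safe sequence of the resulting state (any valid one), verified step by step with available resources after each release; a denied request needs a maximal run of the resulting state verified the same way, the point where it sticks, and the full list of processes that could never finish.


DENY. Granting would leave the state unsafe.
Key observation: after T1, T9 complete, (3, 7, 5) is the best the pool ever gets, yet each leftover process wants more res3.
On the post-grant state, T1, T9 is a maximal run — nothing extends it. Step-by-step check:
  pool = (2, 3, 2)
  T1: need (2, 3, 2) fits (2, 3, 2); releases (1, 3, 2), pool now (3, 6, 4)
  T9: need (1, 3, 3) fits (3, 6, 4); releases (0, 1, 1), pool now (3, 7, 5)
  T7 cannot run: need (4, 3, 1) vs free (3, 7, 5) (insufficient res3)
  T4 cannot run: need (5, 2, 6) vs free (3, 7, 5) (insufficient res3 and res2)
  T6 cannot run: need (4, 3, 2) vs free (3, 7, 5) (insufficient res3)
Had the request been granted, T7, T4 and T6 could never finish.


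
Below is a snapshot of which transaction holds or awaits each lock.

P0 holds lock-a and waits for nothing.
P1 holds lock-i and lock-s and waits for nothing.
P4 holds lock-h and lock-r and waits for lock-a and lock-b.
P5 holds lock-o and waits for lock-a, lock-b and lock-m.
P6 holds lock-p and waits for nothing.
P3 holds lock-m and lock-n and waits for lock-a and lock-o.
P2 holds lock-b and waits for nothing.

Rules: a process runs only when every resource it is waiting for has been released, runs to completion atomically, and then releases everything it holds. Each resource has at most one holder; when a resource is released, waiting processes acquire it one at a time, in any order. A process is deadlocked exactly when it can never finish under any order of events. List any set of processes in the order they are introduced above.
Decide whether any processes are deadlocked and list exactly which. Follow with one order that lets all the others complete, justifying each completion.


Deadlocked set: P5 and P3.
Key observation: P5 -> P3 -> P5 is a circular wait — nothing in it can go first; no other process is dragged down with it.
The rest can finish in the order P2, P0, P6, P1, P4.
Walking it through:
  P2 waits on nothing -> runs at once and releases lock-b
  P0 waits on nothing -> runs at once and releases lock-a
  P6 waits on nothing -> runs at once and releases lock-p
  P1 waits on nothing -> runs at once and releases lock-i and lock-s
  P4: everything it awaited (lock-a and lock-b) is free; runs, freeing lock-h and lock-r


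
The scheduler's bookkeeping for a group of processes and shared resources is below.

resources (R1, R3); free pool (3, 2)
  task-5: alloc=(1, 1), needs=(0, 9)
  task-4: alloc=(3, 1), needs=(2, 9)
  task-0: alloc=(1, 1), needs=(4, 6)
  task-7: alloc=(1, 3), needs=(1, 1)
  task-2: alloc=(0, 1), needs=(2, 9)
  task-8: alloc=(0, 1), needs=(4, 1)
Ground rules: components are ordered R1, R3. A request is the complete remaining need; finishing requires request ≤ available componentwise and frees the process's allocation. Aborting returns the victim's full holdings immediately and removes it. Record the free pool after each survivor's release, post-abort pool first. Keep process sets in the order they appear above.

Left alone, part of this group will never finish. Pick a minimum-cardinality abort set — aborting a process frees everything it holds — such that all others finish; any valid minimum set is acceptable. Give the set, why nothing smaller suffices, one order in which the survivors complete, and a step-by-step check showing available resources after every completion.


Abort task-4 and task-2.
Key observation: task-5 had no path to completion before; after the abort of task-4 and task-2 ((3, 2) returned), step 4 is where it fits.
Why nothing smaller works — every single abort fails: task-5 alone leaves task-4 blocked (short on R3); task-4 alone leaves task-5 blocked (short on R3); task-0 alone leaves task-5 blocked (short on R3); task-7 alone leaves task-5 blocked (short on R3); task-2 alone leaves task-5 blocked (short on R3); task-8 alone leaves task-5 blocked (short on R3).
One survivor order: task-7, task-8, task-0, task-5. Step-by-step check (post-abort pool first):
  pool = (6, 4)
  task-7 needs (1, 1) <= (6, 4) -> finishes; pool += (1, 3) = (7, 7)
  task-8 needs (4, 1) <= (7, 7) -> finishes; pool += (0, 1) = (7, 8)
  task-0 needs (4, 6) <= (7, 8) -> finishes; pool += (1, 1) = (8, 9)
  task-5 needs (0, 9) <= (8, 9) -> finishes; pool += (1, 1) = (9, 10)


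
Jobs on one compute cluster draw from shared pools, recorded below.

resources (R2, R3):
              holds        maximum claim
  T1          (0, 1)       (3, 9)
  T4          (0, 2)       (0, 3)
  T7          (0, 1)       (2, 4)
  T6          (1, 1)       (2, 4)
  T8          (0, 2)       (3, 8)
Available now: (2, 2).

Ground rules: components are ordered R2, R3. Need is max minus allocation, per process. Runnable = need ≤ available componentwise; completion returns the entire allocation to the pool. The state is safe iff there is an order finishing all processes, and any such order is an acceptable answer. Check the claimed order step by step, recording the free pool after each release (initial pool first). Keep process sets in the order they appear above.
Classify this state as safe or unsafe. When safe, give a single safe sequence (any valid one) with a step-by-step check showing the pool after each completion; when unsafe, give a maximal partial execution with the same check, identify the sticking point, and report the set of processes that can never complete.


SAFE — a valid safe sequence is T4, T6, T7, T8, T1.
Key observation: T8 marks the first exact bind of the order: its need (3, 6) fits the free (3, 6) with zero slack on a requested resource.
Verifying each step:
  pool = (2, 2)
  T4: need (0, 1) fits (2, 2); releases (0, 2), pool now (2, 4)
  T6: need (1, 3) fits (2, 4); releases (1, 1), pool now (3, 5)
  T7: need (2, 3) fits (3, 5); releases (0, 1), pool now (3, 6)
  T8: need (3, 6) fits (3, 6); releases (0, 2), pool now (3, 8)
  T1: need (3, 8) fits (3, 8); releases (0, 1), pool now (3, 9)


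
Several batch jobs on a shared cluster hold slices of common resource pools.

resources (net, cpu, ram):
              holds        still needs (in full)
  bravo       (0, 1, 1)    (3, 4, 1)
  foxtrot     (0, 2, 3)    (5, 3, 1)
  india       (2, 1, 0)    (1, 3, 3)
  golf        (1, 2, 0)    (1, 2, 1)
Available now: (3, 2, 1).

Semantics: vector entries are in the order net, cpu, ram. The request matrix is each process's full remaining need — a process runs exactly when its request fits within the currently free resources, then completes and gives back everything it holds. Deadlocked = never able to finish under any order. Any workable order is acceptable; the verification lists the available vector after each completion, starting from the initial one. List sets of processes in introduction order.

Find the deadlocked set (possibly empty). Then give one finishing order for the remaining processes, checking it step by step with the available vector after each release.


Deadlocked set: foxtrot and india.
Key observation: after golf, bravo the pool peaks at (4, 5, 2), and each blocked process is short somewhere: foxtrot on net; india on ram.
The rest can finish in the order golf, bravo. Step-by-step check:
  pool = (3, 2, 1)
  golf needs (1, 2, 1) <= (3, 2, 1) -> finishes; pool += (1, 2, 0) = (4, 4, 1)
  bravo needs (3, 4, 1) <= (4, 4, 1) -> finishes; pool += (0, 1, 1) = (4, 5, 2)
The blocked processes can never fit:
  foxtrot cannot run: need (5, 3, 1) vs free (4, 5, 2) (insufficient net)
  india cannot run: need (1, 3, 3) vs free (4, 5, 2) (insufficient ram)


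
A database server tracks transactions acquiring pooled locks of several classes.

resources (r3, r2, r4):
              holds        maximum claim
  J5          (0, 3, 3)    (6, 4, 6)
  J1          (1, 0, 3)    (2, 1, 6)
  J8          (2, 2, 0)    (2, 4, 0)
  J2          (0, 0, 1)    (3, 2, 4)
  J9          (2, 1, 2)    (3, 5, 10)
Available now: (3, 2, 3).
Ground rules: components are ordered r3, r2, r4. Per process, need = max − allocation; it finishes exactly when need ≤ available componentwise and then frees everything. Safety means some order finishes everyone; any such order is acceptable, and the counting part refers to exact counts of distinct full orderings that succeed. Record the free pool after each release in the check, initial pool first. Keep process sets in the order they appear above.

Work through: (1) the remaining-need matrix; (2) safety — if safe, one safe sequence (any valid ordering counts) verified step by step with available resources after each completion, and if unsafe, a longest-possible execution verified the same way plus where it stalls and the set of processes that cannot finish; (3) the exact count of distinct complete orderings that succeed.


(1) Need matrix, components ordered r3, r2, r4:
  J5: (6, 1, 3)
  J1: (1, 1, 3)
  J8: (0, 2, 0)
  J2: (3, 2, 3)
  J9: (1, 4, 8)
(2) SAFE, for example via the order J1, J8, J2, J5, J9.
Key observation: J1 marks the first exact bind of the order: its need (1, 1, 3) fits the free (3, 2, 3) with zero slack on a requested resource.
Check, step by step:
  pool = (3, 2, 3)
  J1: need (1, 1, 3) fits (3, 2, 3); releases (1, 0, 3), pool now (4, 2, 6)
  J8: need (0, 2, 0) fits (4, 2, 6); releases (2, 2, 0), pool now (6, 4, 6)
  J2: need (3, 2, 3) fits (6, 4, 6); releases (0, 0, 1), pool now (6, 4, 7)
  J5: need (6, 1, 3) fits (6, 4, 7); releases (0, 3, 3), pool now (6, 7, 10)
  J9: need (1, 4, 8) fits (6, 7, 10); releases (2, 1, 2), pool now (8, 8, 12)
(3) Exactly 10 of the possible complete orderings are safe sequences.


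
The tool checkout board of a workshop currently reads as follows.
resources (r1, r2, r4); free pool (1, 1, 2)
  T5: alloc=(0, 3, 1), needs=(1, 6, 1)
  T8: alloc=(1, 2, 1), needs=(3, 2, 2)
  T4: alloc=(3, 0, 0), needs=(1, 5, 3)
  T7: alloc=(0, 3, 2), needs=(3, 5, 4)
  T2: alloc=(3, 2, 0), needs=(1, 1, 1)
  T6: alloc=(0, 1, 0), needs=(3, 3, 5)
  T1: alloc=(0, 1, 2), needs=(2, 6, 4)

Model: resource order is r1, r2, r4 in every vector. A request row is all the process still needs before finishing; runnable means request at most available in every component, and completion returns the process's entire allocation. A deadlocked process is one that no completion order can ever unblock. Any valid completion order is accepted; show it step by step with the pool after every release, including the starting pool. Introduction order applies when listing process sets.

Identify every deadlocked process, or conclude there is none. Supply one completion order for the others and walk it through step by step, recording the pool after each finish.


Deadlocked set: T5, T7, T6 and T1.
Key observation: after T2, T8, T4 the pool peaks at (8, 5, 3), and each blocked process is short somewhere: T5 on r2; T7 on r4; T6 on r4; T1 on r2, r4.
The rest can finish in the order T2, T8, T4. Walking it through:
  pool = (1, 1, 2)
  T2: need (1, 1, 1) fits (1, 1, 2); releases (3, 2, 0), pool now (4, 3, 2)
  T8: need (3, 2, 2) fits (4, 3, 2); releases (1, 2, 1), pool now (5, 5, 3)
  T4: need (1, 5, 3) fits (5, 5, 3); releases (3, 0, 0), pool now (8, 5, 3)
The stuck group stays short no matter what:
  T5 cannot run: need (1, 6, 1) vs free (8, 5, 3) (insufficient r2)
  T7 cannot run: need (3, 5, 4) vs free (8, 5, 3) (insufficient r4)
  T6 cannot run: need (3, 3, 5) vs free (8, 5, 3) (insufficient r4)
  T1 cannot run: need (2, 6, 4) vs free (8, 5, 3) (insufficient r2 and r4)


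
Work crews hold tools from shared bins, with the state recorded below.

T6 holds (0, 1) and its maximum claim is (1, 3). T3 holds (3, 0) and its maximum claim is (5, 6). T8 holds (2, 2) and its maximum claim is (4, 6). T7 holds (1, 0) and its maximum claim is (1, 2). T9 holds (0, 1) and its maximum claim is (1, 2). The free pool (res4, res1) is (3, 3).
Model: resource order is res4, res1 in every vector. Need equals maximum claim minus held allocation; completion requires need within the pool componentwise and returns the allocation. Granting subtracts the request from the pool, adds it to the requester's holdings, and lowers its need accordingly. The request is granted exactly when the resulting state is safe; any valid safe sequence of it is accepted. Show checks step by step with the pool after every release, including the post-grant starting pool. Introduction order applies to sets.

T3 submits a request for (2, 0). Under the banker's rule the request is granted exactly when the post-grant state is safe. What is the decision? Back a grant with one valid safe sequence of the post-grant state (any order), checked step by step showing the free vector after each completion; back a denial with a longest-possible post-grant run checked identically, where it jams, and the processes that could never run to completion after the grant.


GRANT: granting preserves safety; a valid post-grant sequence is T6, T9, T7, T8, T3.
Key observation: the grant leaves (1, 3) free — enough for T6, whose release restarts the cascade.
Verifying the post-grant state step by step:
  pool = (1, 3)
  run T6 (needs (1, 2), free (1, 3)); after release of (0, 1) the pool is (1, 4)
  run T9 (needs (1, 1), free (1, 4)); after release of (0, 1) the pool is (1, 5)
  run T7 (needs (0, 2), free (1, 5)); after release of (1, 0) the pool is (2, 5)
  run T8 (needs (2, 4), free (2, 5)); after release of (2, 2) the pool is (4, 7)
  run T3 (needs (0, 6), free (4, 7)); after release of (5, 0) the pool is (9, 7)


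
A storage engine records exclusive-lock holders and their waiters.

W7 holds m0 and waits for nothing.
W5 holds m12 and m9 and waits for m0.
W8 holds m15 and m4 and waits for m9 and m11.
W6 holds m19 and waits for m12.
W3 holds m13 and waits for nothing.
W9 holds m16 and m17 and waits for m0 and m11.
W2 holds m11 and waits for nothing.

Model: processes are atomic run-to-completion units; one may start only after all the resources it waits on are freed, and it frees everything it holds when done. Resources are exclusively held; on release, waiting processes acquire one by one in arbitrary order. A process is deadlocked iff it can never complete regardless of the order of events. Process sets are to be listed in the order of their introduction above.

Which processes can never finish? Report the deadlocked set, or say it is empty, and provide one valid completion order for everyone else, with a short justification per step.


The deadlocked set is empty.
Key observation: although several processes wait, no cycle exists — each chain bottoms out at a free runner.
The rest can finish in the order W3, W2, W7, W5, W9, W6, W8.
Verifying each step:
  W3 waits on nothing -> runs at once and releases m13
  W2 waits on nothing -> runs at once and releases m11
  W7 waits on nothing -> runs at once and releases m0
  W5 waits on m0 — all released -> runs and releases m12 and m9
  W9 waits on m0 and m11 — all released -> runs and releases m16 and m17
  W6 waits on m12 — all released -> runs and releases m19
  W8 waits on m9 and m11 — all released -> runs and releases m15 and m4


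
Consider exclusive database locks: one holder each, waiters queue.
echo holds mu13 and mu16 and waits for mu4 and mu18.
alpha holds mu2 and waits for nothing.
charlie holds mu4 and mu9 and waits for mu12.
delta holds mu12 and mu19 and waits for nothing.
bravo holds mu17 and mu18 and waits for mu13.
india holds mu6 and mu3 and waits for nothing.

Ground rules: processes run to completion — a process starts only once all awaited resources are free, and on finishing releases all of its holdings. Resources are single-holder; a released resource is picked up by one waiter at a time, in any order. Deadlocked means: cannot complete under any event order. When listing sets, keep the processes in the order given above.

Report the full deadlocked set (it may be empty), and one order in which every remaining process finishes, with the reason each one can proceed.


The deadlocked set is echo and bravo.
Key observation: along echo -> bravo -> echo, each member waits on what the next one holds — a deadlock; no other process is dragged down with it.
One completion order for the rest: delta, alpha, india, charlie.
Walking it through:
  run delta (it waits on nothing); releases mu12 and mu19
  run alpha (it waits on nothing); releases mu2
  run india (it waits on nothing); releases mu6 and mu3
  charlie: everything it awaited (mu12) is free; runs, freeing mu4 and mu9


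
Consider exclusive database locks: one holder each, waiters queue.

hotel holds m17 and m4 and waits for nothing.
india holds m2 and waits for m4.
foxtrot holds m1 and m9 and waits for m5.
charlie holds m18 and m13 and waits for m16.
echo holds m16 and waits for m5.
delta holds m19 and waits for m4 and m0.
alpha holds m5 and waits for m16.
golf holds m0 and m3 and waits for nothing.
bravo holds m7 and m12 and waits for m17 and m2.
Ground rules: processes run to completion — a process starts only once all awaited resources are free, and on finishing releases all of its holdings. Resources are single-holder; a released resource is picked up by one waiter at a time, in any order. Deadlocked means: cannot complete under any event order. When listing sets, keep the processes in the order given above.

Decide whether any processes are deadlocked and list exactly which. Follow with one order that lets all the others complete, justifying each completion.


The deadlocked set is foxtrot, charlie, echo and alpha.
Key observation: along alpha -> echo -> alpha, each member waits on what the next one holds — a deadlock; foxtrot and charlie wait into the deadlock from upstream.
A valid finishing order for the others: hotel, india, golf, delta, bravo.
Check, step by step:
  hotel: no waits; runs immediately, freeing m17 and m4
  india waits on m4 — all released -> runs and releases m2
  golf: no waits; runs immediately, freeing m0 and m3
  delta waits on m4 and m0 — all released -> runs and releases m19
  bravo waits on m17 and m2 — all released -> runs and releases m7 and m12


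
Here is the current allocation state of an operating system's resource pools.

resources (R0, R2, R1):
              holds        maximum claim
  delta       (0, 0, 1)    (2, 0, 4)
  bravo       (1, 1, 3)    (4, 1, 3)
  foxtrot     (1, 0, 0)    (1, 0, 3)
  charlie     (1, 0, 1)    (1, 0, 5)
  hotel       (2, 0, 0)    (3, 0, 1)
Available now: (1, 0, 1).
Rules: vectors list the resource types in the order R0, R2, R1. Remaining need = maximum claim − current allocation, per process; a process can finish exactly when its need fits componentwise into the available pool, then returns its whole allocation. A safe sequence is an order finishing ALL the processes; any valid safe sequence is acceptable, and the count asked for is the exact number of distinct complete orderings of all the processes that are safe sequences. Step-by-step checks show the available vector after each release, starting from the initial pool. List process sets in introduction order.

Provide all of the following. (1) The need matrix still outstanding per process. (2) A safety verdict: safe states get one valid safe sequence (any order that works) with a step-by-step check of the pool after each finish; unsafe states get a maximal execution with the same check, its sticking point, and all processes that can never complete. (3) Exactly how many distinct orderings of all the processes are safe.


(1) Outstanding need per process (order R0, R2, R1):
  delta: (2, 0, 3)
  bravo: (3, 0, 0)
  foxtrot: (0, 0, 3)
  charlie: (0, 0, 4)
  hotel: (1, 0, 1)
(2) SAFE — a valid safe sequence is hotel, bravo, delta, charlie, foxtrot.
Key observation: hotel marks the first exact bind of the order: its need (1, 0, 1) fits the free (1, 0, 1) with zero slack on a requested resource.
Verifying each step:
  pool = (1, 0, 1)
  run hotel (needs (1, 0, 1), free (1, 0, 1)); after release of (2, 0, 0) the pool is (3, 0, 1)
  run bravo (needs (3, 0, 0), free (3, 0, 1)); after release of (1, 1, 3) the pool is (4, 1, 4)
  run delta (needs (2, 0, 3), free (4, 1, 4)); after release of (0, 0, 1) the pool is (4, 1, 5)
  run charlie (needs (0, 0, 4), free (4, 1, 5)); after release of (1, 0, 1) the pool is (5, 1, 6)
  run foxtrot (needs (0, 0, 3), free (5, 1, 6)); after release of (1, 0, 0) the pool is (6, 1, 6)
(3) Precisely 6 of the possible complete orderings are safe sequences.


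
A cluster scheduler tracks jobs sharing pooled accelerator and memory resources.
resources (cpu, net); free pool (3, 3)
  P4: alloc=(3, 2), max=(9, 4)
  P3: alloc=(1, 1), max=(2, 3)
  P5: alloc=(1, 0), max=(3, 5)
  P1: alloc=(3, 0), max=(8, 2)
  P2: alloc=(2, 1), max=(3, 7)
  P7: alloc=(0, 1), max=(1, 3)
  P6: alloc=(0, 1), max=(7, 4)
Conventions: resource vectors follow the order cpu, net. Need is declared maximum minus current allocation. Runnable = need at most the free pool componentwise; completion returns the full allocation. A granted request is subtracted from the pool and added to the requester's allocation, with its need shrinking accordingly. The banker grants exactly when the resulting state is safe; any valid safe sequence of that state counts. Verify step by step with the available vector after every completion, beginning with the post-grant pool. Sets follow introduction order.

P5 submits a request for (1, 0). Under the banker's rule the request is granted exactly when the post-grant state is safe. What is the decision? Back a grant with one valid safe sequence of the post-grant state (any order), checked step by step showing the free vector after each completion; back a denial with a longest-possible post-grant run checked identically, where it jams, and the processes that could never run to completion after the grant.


GRANT. The post-grant state is safe; one safe sequence: P7, P3, P5, P1, P4, P6, P2.
Key observation: even at the reduced pool (2, 3), P7 fits immediately, so safety survives the grant.
Step-by-step check of the post-grant state:
  pool = (2, 3)
  run P7 (needs (1, 2), free (2, 3)); after release of (0, 1) the pool is (2, 4)
  run P3 (needs (1, 2), free (2, 4)); after release of (1, 1) the pool is (3, 5)
  run P5 (needs (1, 5), free (3, 5)); after release of (2, 0) the pool is (5, 5)
  run P1 (needs (5, 2), free (5, 5)); after release of (3, 0) the pool is (8, 5)
  run P4 (needs (6, 2), free (8, 5)); after release of (3, 2) the pool is (11, 7)
  run P6 (needs (7, 3), free (11, 7)); after release of (0, 1) the pool is (11, 8)
  run P2 (needs (1, 6), free (11, 8)); after release of (2, 1) the pool is (13, 9)


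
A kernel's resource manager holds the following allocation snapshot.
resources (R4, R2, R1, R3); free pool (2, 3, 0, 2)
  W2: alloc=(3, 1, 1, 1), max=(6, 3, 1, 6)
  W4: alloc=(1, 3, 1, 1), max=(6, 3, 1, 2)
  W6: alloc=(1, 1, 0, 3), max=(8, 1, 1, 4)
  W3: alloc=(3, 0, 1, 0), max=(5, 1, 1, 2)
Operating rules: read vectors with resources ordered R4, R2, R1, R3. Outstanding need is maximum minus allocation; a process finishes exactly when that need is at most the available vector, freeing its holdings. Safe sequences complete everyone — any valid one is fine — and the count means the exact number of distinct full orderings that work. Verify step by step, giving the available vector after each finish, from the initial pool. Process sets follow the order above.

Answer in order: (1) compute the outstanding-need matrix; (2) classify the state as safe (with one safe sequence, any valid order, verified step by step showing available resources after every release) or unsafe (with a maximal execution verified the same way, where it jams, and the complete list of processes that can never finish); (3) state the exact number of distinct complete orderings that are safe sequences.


(1) Need matrix, components ordered R4, R2, R1, R3:
  W2: (3, 2, 0, 5)
  W4: (5, 0, 0, 1)
  W6: (7, 0, 1, 1)
  W3: (2, 1, 0, 2)
(2) UNSAFE — no complete ordering exists.
Key observation: after W3, W4 the pool peaks at (6, 6, 2, 3), and each blocked process is short somewhere: W2 on R3; W6 on R4.
The run W3, W4 cannot be extended any further. Walking it through:
  pool = (2, 3, 0, 2)
  W3: need (2, 1, 0, 2) fits (2, 3, 0, 2); releases (3, 0, 1, 0), pool now (5, 3, 1, 2)
  W4: need (5, 0, 0, 1) fits (5, 3, 1, 2); releases (1, 3, 1, 1), pool now (6, 6, 2, 3)
  blocked: W2 wants (3, 2, 0, 5), pool (6, 6, 2, 3) — not enough R3
  blocked: W6 wants (7, 0, 1, 1), pool (6, 6, 2, 3) — not enough R4
Permanently blocked: W2 and W6.
(3) The exact count: 0 of the possible complete orderings are safe sequences.
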